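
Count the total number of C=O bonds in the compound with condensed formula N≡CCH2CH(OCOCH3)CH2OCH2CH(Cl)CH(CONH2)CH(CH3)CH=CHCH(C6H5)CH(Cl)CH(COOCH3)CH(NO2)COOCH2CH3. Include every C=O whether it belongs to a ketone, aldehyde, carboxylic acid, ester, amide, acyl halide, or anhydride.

4

CH(OCOCH3): ester, 1 C=O (running total 1).
CH(CONH2): amide, 1 C=O (running total 2).
CH(COOCH3): ester, 1 C=O (running total 3).
COOCH2CH3: ester, 1 C=O (running total 4).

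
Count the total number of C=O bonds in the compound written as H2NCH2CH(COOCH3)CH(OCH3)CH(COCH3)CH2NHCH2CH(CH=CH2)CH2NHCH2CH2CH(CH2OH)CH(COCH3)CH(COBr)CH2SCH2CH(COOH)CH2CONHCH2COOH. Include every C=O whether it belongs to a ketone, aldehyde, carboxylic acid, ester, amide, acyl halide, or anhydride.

7

CH(COOCH3): ester, 1 C=O (running total 1).
CH(COCH3): ketone, 1 C=O (running total 2).
CH(COCH3): ketone, 1 C=O (running total 3).
CH(COBr): acyl halide, 1 C=O (running total 4).
CH(COOH): carboxylic acid, 1 C=O (running total 5).
CH2CONHCH2: amide, 1 C=O (running total 6).
COOH: carboxylic acid, 1 C=O (running total 7).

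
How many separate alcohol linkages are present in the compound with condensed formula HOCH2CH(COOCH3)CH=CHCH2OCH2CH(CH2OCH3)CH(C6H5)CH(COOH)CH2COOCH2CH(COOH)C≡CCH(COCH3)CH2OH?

Reading the structure from left to right:
  HOCH2: HO– on an sp³ carbon → alcohol.
  CH(COOCH3): pendant –COOCH3: carbonyl C bonded to C and –OCH3 → ester.
  CH=CH: C=C double bond → alkene.
  CH2OCH2: C–O–C with sp³ carbons on both sides and no adjacent C=O → ether.
  CH(CH2OCH3): pendant –CH2OCH3: C–O–C linkage → ether.
  CH(C6H5): pendant –C6H5: benzene ring → arene.
  CH(COOH): pendant –COOH: carbonyl C bonded to C and –OH → carboxylic acid.
  CH2COOCH2: –C(=O)–O–C with C on the carbonyl side → ester.
  CH(COOH): pendant –COOH: carbonyl C bonded to C and –OH → carboxylic acid.
  C≡C: C≡C triple bond → alkyne.
  CH(COCH3): pendant –COCH3: carbonyl C bonded to two carbons → ketone.
  CH2OH: –OH on an sp³ carbon → alcohol.
Alcohol appears at: HOCH2, CH2OH → 2.

2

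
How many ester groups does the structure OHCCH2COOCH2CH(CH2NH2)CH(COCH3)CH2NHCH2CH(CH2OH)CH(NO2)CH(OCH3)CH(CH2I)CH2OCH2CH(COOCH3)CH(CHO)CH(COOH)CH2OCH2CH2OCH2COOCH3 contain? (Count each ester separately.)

Reading the structure from left to right:
  OHC: terminal –CHO: carbonyl C bonded to H and C → aldehyde.
  CH2COOCH2: –C(=O)–O–C with C on the carbonyl side → ester.
  CH(CH2NH2): pendant –CH2NH2: N on sp³ C, no adjacent C=O → amine.
  CH(COCH3): pendant –COCH3: carbonyl C bonded to two carbons → ketone.
  CH2NHCH2: C–N–C with sp³ carbons and no adjacent C=O → amine (secondary).
  CH(CH2OH): pendant –CH2OH on an sp³ backbone C → alcohol.
  CH(NO2): –NO2 on an sp³ carbon → nitro (the N=O is not a carbonyl).
  CH(OCH3): pendant –OCH3: C–O–C with sp³ C, no adjacent C=O → ether.
  CH(CH2I): pendant –CH2X: halogen on sp³ carbon → alkyl halide.
  CH2OCH2: C–O–C with sp³ carbons on both sides and no adjacent C=O → ether.
  CH(COOCH3): pendant –COOCH3: carbonyl C bonded to C and –OCH3 → ester.
  CH(CHO): pendant –CHO: carbonyl C bonded to C and H → aldehyde.
  CH(COOH): pendant –COOH: carbonyl C bonded to C and –OH → carboxylic acid.
  CH2OCH2: C–O–C with sp³ carbons on both sides and no adjacent C=O → ether.
  CH2OCH2: C–O–C with sp³ carbons on both sides and no adjacent C=O → ether.
  COOCH3: –C(=O)OCH3: carbonyl C bonded to C and to –OCH3 → ester (not ketone + ether).
Ester appears at: CH2COOCH2, CH(COOCH3), COOCH3 → 3.

3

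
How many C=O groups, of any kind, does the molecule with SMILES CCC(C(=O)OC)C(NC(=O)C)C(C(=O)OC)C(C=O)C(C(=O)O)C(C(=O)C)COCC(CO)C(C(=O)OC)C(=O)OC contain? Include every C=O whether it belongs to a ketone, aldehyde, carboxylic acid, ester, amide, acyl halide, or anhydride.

CH(COOCH3): ester, 1 C=O (running total 1).
CH(NHCOCH3): amide, 1 C=O (running total 2).
CH(COOCH3): ester, 1 C=O (running total 3).
CH(CHO): aldehyde, 1 C=O (running total 4).
CH(COOH): carboxylic acid, 1 C=O (running total 5).
CH(COCH3): ketone, 1 C=O (running total 6).
CH(COOCH3): ester, 1 C=O (running total 7).
COOCH3: ester, 1 C=O (running total 8).

8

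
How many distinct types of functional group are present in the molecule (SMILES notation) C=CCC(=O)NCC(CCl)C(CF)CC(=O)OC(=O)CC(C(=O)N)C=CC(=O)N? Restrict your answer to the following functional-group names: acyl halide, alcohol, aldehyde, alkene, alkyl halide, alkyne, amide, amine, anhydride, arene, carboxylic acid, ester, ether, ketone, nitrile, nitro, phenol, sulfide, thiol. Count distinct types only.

4

Reading the structure from left to right:
  CH2=CH: C=C double bond → alkene.
  CH2CONHCH2: –C(=O)–N– linkage → amide (the N is not an amine).
  CH(CH2Cl): pendant –CH2X: halogen on sp³ carbon → alkyl halide.
  CH(CH2F): pendant –CH2X: halogen on sp³ carbon → alkyl halide.
  CH2CO-O-COCH2: two acyl groups sharing one oxygen, –C(=O)–O–C(=O)– → anhydride.
  CH(CONH2): pendant –CONH2: carbonyl C bonded to C and N → amide.
  CH=CH: C=C double bond → alkene.
  CONH2: –C(=O)NH2: carbonyl C bonded to C and to N → amide (the N is not a separate amine).
Distinct types present: alkene, alkyl halide, amide, anhydride.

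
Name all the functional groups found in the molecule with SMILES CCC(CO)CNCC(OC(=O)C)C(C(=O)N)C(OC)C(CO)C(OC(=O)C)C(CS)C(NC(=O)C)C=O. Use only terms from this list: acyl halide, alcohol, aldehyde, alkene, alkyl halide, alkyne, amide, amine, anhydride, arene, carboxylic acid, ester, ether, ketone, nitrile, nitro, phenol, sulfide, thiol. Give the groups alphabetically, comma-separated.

Taking each segment in turn:
  CH(CH2OH): pendant –CH2OH on an sp³ backbone C → alcohol.
  CH2NHCH2: C–N–C with sp³ carbons and no adjacent C=O → amine (secondary).
  CH(OCOCH3): pendant –OC(=O)CH3: an acyloxy group → ester.
  CH(CONH2): pendant –CONH2: carbonyl C bonded to C and N → amide.
  CH(OCH3): pendant –OCH3: C–O–C with sp³ C, no adjacent C=O → ether.
  CH(CH2OH): pendant –CH2OH on an sp³ backbone C → alcohol.
  CH(OCOCH3): pendant –OC(=O)CH3: an acyloxy group → ester.
  CH(CH2SH): pendant –CH2SH → thiol.
  CH(NHCOCH3): pendant –NHC(=O)CH3: N bonded to a carbonyl → amide (not amine).
  CHO: terminal –CHO: carbonyl C bonded to H and C → aldehyde.

alcohol, aldehyde, amide, amine, ester, ether, thiol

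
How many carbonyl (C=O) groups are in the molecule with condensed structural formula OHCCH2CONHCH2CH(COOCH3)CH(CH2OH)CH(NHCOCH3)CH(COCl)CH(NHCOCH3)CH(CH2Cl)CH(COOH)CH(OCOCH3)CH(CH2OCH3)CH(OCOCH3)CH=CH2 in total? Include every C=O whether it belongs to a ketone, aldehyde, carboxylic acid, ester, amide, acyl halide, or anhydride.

9

OHC: aldehyde, 1 C=O (running total 1).
CH2CONHCH2: amide, 1 C=O (running total 2).
CH(COOCH3): ester, 1 C=O (running total 3).
CH(NHCOCH3): amide, 1 C=O (running total 4).
CH(COCl): acyl halide, 1 C=O (running total 5).
CH(NHCOCH3): amide, 1 C=O (running total 6).
CH(COOH): carboxylic acid, 1 C=O (running total 7).
CH(OCOCH3): ester, 1 C=O (running total 8).
CH(OCOCH3): ester, 1 C=O (running total 9).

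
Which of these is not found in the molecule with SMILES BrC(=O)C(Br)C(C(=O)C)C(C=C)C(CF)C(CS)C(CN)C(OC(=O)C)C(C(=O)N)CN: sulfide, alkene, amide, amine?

sulfide

amide: present (CH(CONH2) — pendant –CONH2: carbonyl C bonded to C and N → amide).
alkene: present (CH(CH=CH2) — pendant –CH=CH2: C=C double bond → alkene).
amine: present (CH(CH2NH2) — pendant –CH2NH2: N on sp³ C, no adjacent C=O → amine).
sulfide: no segment matches this pattern.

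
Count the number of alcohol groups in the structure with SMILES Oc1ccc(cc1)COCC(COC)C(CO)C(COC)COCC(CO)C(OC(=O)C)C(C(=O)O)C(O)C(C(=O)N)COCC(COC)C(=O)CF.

–OH attached directly to an aromatic ring → phenol (not alcohol); the ring itself is an arene.
C–O–C with sp³ carbons on both sides and no adjacent C=O → ether.
pendant –CH2OCH3: C–O–C linkage → ether.
pendant –CH2OH on an sp³ backbone C → alcohol.
pendant –CH2OCH3: C–O–C linkage → ether.
C–O–C with sp³ carbons on both sides and no adjacent C=O → ether.
pendant –CH2OH on an sp³ backbone C → alcohol.
pendant –OC(=O)CH3: an acyloxy group → ester.
pendant –COOH: carbonyl C bonded to C and –OH → carboxylic acid.
–OH on an sp³ carbon → alcohol (secondary).
pendant –CONH2: carbonyl C bonded to C and N → amide.
C–O–C with sp³ carbons on both sides and no adjacent C=O → ether.
pendant –CH2OCH3: C–O–C linkage → ether.
–C(=O)– with carbon on both sides → ketone.
halogen on an sp³ carbon → alkyl halide.
Alcohol appears at: CH(CH2OH), CH(CH2OH), CH(OH) → 3.

3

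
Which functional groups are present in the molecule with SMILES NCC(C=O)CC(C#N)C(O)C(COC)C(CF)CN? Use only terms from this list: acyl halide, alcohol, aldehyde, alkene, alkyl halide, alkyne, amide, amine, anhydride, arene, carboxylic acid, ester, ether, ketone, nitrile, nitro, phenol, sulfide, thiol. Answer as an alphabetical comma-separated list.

alcohol, aldehyde, alkyl halide, amine, ether, nitrile

Taking each segment in turn:
  H2NCH2: –NH2 on an sp³ carbon with no adjacent C=O → amine.
  CH(CHO): pendant –CHO: carbonyl C bonded to C and H → aldehyde.
  CH(CN): pendant –C≡N: nitrile.
  CH(OH): –OH on an sp³ carbon → alcohol (secondary).
  CH(CH2OCH3): pendant –CH2OCH3: C–O–C linkage → ether.
  CH(CH2F): pendant –CH2X: halogen on sp³ carbon → alkyl halide.
  CH2NH2: –NH2 on an sp³ carbon with no adjacent C=O → amine.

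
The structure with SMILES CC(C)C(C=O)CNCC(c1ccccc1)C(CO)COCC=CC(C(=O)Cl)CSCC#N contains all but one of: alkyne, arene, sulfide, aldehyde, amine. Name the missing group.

alkyne

arene: present (CH(C6H5) — pendant –C6H5: benzene ring → arene).
sulfide: present (CH2SCH2 — C–S–C linkage → sulfide (thioether)).
aldehyde: present (CH(CHO) — pendant –CHO: carbonyl C bonded to C and H → aldehyde).
amine: present (CH2NHCH2 — C–N–C with sp³ carbons and no adjacent C=O → amine (secondary)).
alkyne: absent. In CN, the triple bond is C≡N, not C≡C, so it is a nitrile.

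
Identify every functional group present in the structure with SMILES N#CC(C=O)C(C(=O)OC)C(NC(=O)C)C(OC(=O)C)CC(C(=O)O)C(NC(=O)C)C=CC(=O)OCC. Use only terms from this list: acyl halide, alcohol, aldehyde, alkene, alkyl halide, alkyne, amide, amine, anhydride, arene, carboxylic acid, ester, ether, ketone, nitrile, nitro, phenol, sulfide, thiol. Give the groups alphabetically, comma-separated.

aldehyde, alkene, amide, carboxylic acid, ester, nitrile

N≡C–: carbon triple-bonded to nitrogen → nitrile.
pendant –CHO: carbonyl C bonded to C and H → aldehyde.
pendant –COOCH3: carbonyl C bonded to C and –OCH3 → ester.
pendant –NHC(=O)CH3: N bonded to a carbonyl → amide (not amine).
pendant –OC(=O)CH3: an acyloxy group → ester.
pendant –COOH: carbonyl C bonded to C and –OH → carboxylic acid.
pendant –NHC(=O)CH3: N bonded to a carbonyl → amide (not amine).
C=C double bond → alkene.
–C(=O)OCH2CH3: carbonyl C bonded to C and to –OEt → ester.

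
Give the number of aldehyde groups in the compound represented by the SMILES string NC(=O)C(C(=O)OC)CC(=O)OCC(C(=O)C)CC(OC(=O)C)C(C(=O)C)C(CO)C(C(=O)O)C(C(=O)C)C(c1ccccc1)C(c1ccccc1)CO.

0

Taking each segment in turn:
  H2NCO: –C(=O)NH2: carbonyl C bonded to C and to N → amide (the N is not a separate amine).
  CH(COOCH3): pendant –COOCH3: carbonyl C bonded to C and –OCH3 → ester.
  CH2COOCH2: –C(=O)–O–C with C on the carbonyl side → ester.
  CH(COCH3): pendant –COCH3: carbonyl C bonded to two carbons → ketone.
  CH(OCOCH3): pendant –OC(=O)CH3: an acyloxy group → ester.
  CH(COCH3): pendant –COCH3: carbonyl C bonded to two carbons → ketone.
  CH(CH2OH): pendant –CH2OH on an sp³ backbone C → alcohol.
  CH(COOH): pendant –COOH: carbonyl C bonded to C and –OH → carboxylic acid.
  CH(COCH3): pendant –COCH3: carbonyl C bonded to two carbons → ketone.
  CH(C6H5): pendant –C6H5: benzene ring → arene.
  CH(C6H5): pendant –C6H5: benzene ring → arene.
  CH2OH: –OH on an sp³ carbon → alcohol.
No segment is a aldehyde: CH(COOCH3) is ester, not aldehyde; CH2COOCH2 is ester, not aldehyde; CH(COCH3) is ketone, not aldehyde. → 0.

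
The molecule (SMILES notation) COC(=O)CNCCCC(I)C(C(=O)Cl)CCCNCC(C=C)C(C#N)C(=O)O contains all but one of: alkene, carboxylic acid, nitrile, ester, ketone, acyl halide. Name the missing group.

carboxylic acid: present (COOH — –COOH: carbonyl C bonded to –OH and C → carboxylic acid (the –OH is not a separate alcohol)).
alkene: present (CH(CH=CH2) — pendant –CH=CH2: C=C double bond → alkene).
ester: present (CH3OOC — CH3O–C(=O)–: carbonyl C bonded to C and to –OCH3 → ester (not ketone + ether)).
acyl halide: present (CH(COCl) — pendant –C(=O)X: carbonyl C bonded to C and halogen → acyl halide).
nitrile: present (CH(CN) — pendant –C≡N: nitrile).
ketone: absent. In CH3OOC, the C=O is bonded to an –O–C group, which defines an ester, not a ketone. In COOH, the C=O bears an –OH, making it a carboxylic acid rather than a ketone. In CH(COCl), the C=O is bonded to a halogen, which defines an acyl halide, not a ketone.

ketone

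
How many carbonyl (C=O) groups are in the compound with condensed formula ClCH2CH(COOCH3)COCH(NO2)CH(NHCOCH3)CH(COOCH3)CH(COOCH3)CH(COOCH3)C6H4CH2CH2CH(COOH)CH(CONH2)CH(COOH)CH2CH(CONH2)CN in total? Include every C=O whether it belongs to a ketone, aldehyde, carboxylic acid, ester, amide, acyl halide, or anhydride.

10

CH(COOCH3): ester, 1 C=O (running total 1).
CO: ketone, 1 C=O (running total 2).
CH(NHCOCH3): amide, 1 C=O (running total 3).
CH(COOCH3): ester, 1 C=O (running total 4).
CH(COOCH3): ester, 1 C=O (running total 5).
CH(COOCH3): ester, 1 C=O (running total 6).
CH(COOH): carboxylic acid, 1 C=O (running total 7).
CH(CONH2): amide, 1 C=O (running total 8).
CH(COOH): carboxylic acid, 1 C=O (running total 9).
CH(CONH2): amide, 1 C=O (running total 10).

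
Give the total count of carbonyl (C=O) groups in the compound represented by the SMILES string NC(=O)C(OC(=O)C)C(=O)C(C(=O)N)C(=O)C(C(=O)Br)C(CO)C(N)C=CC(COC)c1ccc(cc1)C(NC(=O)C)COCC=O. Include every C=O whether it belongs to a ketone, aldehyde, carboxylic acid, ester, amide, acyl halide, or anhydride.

8

H2NCO: amide, 1 C=O (running total 1).
CH(OCOCH3): ester, 1 C=O (running total 2).
CO: ketone, 1 C=O (running total 3).
CH(CONH2): amide, 1 C=O (running total 4).
CO: ketone, 1 C=O (running total 5).
CH(COBr): acyl halide, 1 C=O (running total 6).
CH(NHCOCH3): amide, 1 C=O (running total 7).
CHO: aldehyde, 1 C=O (running total 8).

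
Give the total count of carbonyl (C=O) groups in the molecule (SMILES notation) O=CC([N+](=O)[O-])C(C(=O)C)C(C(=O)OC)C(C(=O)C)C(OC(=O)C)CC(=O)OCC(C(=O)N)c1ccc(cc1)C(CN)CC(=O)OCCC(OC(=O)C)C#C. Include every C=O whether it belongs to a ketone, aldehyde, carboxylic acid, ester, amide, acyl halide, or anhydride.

OHC: aldehyde, 1 C=O (running total 1).
CH(COCH3): ketone, 1 C=O (running total 2).
CH(COOCH3): ester, 1 C=O (running total 3).
CH(COCH3): ketone, 1 C=O (running total 4).
CH(OCOCH3): ester, 1 C=O (running total 5).
CH2COOCH2: ester, 1 C=O (running total 6).
CH(CONH2): amide, 1 C=O (running total 7).
CH2COOCH2: ester, 1 C=O (running total 8).
CH(OCOCH3): ester, 1 C=O (running total 9).

9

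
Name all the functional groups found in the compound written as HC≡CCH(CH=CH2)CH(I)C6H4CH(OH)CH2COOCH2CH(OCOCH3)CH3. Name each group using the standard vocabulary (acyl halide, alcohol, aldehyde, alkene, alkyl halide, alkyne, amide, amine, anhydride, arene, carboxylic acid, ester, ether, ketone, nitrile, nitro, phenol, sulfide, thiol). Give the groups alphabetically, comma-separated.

alcohol, alkene, alkyl halide, alkyne, arene, ester

Reading the structure from left to right:
  HC≡C: C≡C triple bond → alkyne.
  CH(CH=CH2): pendant –CH=CH2: C=C double bond → alkene.
  CH(I): halogen on an sp³ carbon → alkyl halide.
  C6H4: para-disubstituted benzene ring → arene.
  CH(OH): –OH on an sp³ carbon → alcohol (secondary).
  CH2COOCH2: –C(=O)–O–C with C on the carbonyl side → ester.
  CH(OCOCH3): pendant –OC(=O)CH3: an acyloxy group → ester.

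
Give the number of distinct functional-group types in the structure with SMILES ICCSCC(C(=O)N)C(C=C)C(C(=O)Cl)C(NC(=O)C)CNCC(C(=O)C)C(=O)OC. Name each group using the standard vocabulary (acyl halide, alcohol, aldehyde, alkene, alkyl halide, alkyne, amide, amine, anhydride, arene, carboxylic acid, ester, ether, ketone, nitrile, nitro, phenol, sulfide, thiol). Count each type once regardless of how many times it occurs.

halogen on an sp³ carbon → alkyl halide.
C–S–C linkage → sulfide (thioether).
pendant –CONH2: carbonyl C bonded to C and N → amide.
pendant –CH=CH2: C=C double bond → alkene.
pendant –C(=O)X: carbonyl C bonded to C and halogen → acyl halide.
pendant –NHC(=O)CH3: N bonded to a carbonyl → amide (not amine).
C–N–C with sp³ carbons and no adjacent C=O → amine (secondary).
pendant –COCH3: carbonyl C bonded to two carbons → ketone.
–C(=O)OCH3: carbonyl C bonded to C and to –OCH3 → ester (not ketone + ether).
Distinct types present: acyl halide, alkene, alkyl halide, amide, amine, ester, ketone, sulfide.

8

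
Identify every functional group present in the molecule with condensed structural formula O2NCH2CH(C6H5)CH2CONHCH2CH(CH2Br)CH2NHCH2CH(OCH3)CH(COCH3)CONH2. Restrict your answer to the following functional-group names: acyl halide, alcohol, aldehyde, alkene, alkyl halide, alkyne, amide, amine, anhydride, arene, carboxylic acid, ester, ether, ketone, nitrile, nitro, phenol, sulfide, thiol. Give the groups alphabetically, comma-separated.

alkyl halide, amide, amine, arene, ether, ketone, nitro

Taking each segment in turn:
  O2NCH2: –NO2 on carbon → nitro group.
  CH(C6H5): pendant –C6H5: benzene ring → arene.
  CH2CONHCH2: –C(=O)–N– linkage → amide (the N is not an amine).
  CH(CH2Br): pendant –CH2X: halogen on sp³ carbon → alkyl halide.
  CH2NHCH2: C–N–C with sp³ carbons and no adjacent C=O → amine (secondary).
  CH(OCH3): pendant –OCH3: C–O–C with sp³ C, no adjacent C=O → ether.
  CH(COCH3): pendant –COCH3: carbonyl C bonded to two carbons → ketone.
  CONH2: –C(=O)NH2: carbonyl C bonded to C and to N → amide (the N is not a separate amine).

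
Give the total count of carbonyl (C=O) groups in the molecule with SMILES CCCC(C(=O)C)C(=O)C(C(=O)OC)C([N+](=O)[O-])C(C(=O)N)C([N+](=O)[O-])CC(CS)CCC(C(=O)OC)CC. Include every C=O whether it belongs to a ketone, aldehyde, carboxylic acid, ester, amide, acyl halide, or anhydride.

5

CH(COCH3): ketone, 1 C=O (running total 1).
CO: ketone, 1 C=O (running total 2).
CH(COOCH3): ester, 1 C=O (running total 3).
CH(CONH2): amide, 1 C=O (running total 4).
CH(COOCH3): ester, 1 C=O (running total 5).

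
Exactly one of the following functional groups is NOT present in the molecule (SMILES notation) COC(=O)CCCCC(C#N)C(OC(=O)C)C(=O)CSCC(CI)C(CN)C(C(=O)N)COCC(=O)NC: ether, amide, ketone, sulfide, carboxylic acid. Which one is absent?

carboxylic acid

amide: present (CH(CONH2) — pendant –CONH2: carbonyl C bonded to C and N → amide).
sulfide: present (CH2SCH2 — C–S–C linkage → sulfide (thioether)).
ether: present (CH2OCH2 — C–O–C with sp³ carbons on both sides and no adjacent C=O → ether).
ketone: present (CO — –C(=O)– with carbon on both sides → ketone).
carboxylic acid: absent. In each of CH3OOC and CH(OCOCH3), the acyl oxygen is bonded to carbon (–O–C), not to H, so this is an ester. In each of CH(CONH2) and CONHCH3, the carbonyl is bonded to nitrogen, not to –OH; that is an amide.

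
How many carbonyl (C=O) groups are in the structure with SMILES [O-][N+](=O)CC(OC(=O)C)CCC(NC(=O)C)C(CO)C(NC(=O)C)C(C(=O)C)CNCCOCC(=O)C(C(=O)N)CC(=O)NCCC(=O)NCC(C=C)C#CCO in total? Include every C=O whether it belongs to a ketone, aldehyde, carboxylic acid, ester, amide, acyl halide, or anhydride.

8

CH(OCOCH3): ester, 1 C=O (running total 1).
CH(NHCOCH3): amide, 1 C=O (running total 2).
CH(NHCOCH3): amide, 1 C=O (running total 3).
CH(COCH3): ketone, 1 C=O (running total 4).
CO: ketone, 1 C=O (running total 5).
CH(CONH2): amide, 1 C=O (running total 6).
CH2CONHCH2: amide, 1 C=O (running total 7).
CH2CONHCH2: amide, 1 C=O (running total 8).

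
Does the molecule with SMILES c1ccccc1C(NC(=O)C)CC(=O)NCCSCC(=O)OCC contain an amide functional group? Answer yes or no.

Working along the chain:
  C6H5: C6H5– phenyl ring → arene.
  CH(NHCOCH3): pendant –NHC(=O)CH3: N bonded to a carbonyl → amide (not amine).
  CH2CONHCH2: –C(=O)–N– linkage → amide (the N is not an amine).
  CH2SCH2: C–S–C linkage → sulfide (thioether).
  COOCH2CH3: –C(=O)OCH2CH3: carbonyl C bonded to C and to –OEt → ester.
The CH(NHCOCH3) segment supplies the amide: pendant –NHC(=O)CH3: N bonded to a carbonyl → amide (not amine).

yes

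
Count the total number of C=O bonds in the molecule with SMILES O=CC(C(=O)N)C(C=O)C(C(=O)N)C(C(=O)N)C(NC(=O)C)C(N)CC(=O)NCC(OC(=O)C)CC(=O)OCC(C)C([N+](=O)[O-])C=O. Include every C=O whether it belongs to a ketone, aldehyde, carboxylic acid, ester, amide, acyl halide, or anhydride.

10

OHC: aldehyde, 1 C=O (running total 1).
CH(CONH2): amide, 1 C=O (running total 2).
CH(CHO): aldehyde, 1 C=O (running total 3).
CH(CONH2): amide, 1 C=O (running total 4).
CH(CONH2): amide, 1 C=O (running total 5).
CH(NHCOCH3): amide, 1 C=O (running total 6).
CH2CONHCH2: amide, 1 C=O (running total 7).
CH(OCOCH3): ester, 1 C=O (running total 8).
CH2COOCH2: ester, 1 C=O (running total 9).
CHO: aldehyde, 1 C=O (running total 10).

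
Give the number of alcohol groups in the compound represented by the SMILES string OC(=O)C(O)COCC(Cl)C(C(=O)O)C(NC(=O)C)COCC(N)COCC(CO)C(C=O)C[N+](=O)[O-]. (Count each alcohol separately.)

–COOH: carbonyl C bonded to –OH and C → carboxylic acid (the –OH is not a separate alcohol).
–OH on an sp³ carbon → alcohol (secondary).
C–O–C with sp³ carbons on both sides and no adjacent C=O → ether.
halogen on an sp³ carbon → alkyl halide.
pendant –COOH: carbonyl C bonded to C and –OH → carboxylic acid.
pendant –NHC(=O)CH3: N bonded to a carbonyl → amide (not amine).
C–O–C with sp³ carbons on both sides and no adjacent C=O → ether.
–NH2 on an sp³ carbon with no adjacent C=O → amine.
C–O–C with sp³ carbons on both sides and no adjacent C=O → ether.
pendant –CH2OH on an sp³ backbone C → alcohol.
pendant –CHO: carbonyl C bonded to C and H → aldehyde.
–NO2 on carbon → nitro group.
Alcohol appears at: CH(OH), CH(CH2OH) → 2.

2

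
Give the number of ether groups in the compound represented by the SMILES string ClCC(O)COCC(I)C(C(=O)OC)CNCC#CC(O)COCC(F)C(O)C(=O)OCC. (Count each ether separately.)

2

Working along the chain:
  ClCH2: halogen on an sp³ carbon → alkyl halide.
  CH(OH): –OH on an sp³ carbon → alcohol (secondary).
  CH2OCH2: C–O–C with sp³ carbons on both sides and no adjacent C=O → ether.
  CH(I): halogen on an sp³ carbon → alkyl halide.
  CH(COOCH3): pendant –COOCH3: carbonyl C bonded to C and –OCH3 → ester.
  CH2NHCH2: C–N–C with sp³ carbons and no adjacent C=O → amine (secondary).
  C≡C: C≡C triple bond → alkyne.
  CH(OH): –OH on an sp³ carbon → alcohol (secondary).
  CH2OCH2: C–O–C with sp³ carbons on both sides and no adjacent C=O → ether.
  CH(F): halogen on an sp³ carbon → alkyl halide.
  CH(OH): –OH on an sp³ carbon → alcohol (secondary).
  COOCH2CH3: –C(=O)OCH2CH3: carbonyl C bonded to C and to –OEt → ester.
Ether appears at: CH2OCH2, CH2OCH2 → 2.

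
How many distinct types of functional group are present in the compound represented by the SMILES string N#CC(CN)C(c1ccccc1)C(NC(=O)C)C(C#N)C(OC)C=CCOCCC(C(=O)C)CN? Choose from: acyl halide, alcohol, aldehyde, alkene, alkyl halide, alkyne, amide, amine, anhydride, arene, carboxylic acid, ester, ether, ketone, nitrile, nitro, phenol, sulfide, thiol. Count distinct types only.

7

Working along the chain:
  N≡C: N≡C–: carbon triple-bonded to nitrogen → nitrile.
  CH(CH2NH2): pendant –CH2NH2: N on sp³ C, no adjacent C=O → amine.
  CH(C6H5): pendant –C6H5: benzene ring → arene.
  CH(NHCOCH3): pendant –NHC(=O)CH3: N bonded to a carbonyl → amide (not amine).
  CH(CN): pendant –C≡N: nitrile.
  CH(OCH3): pendant –OCH3: C–O–C with sp³ C, no adjacent C=O → ether.
  CH=CH: C=C double bond → alkene.
  CH2OCH2: C–O–C with sp³ carbons on both sides and no adjacent C=O → ether.
  CH(COCH3): pendant –COCH3: carbonyl C bonded to two carbons → ketone.
  CH2NH2: –NH2 on an sp³ carbon with no adjacent C=O → amine.
Distinct types present: alkene, amide, amine, arene, ether, ketone, nitrile.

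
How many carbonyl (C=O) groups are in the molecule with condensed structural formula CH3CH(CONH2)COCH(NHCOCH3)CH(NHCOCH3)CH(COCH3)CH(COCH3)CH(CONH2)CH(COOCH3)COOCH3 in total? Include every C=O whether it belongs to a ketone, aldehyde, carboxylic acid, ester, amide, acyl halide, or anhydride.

CH(CONH2): amide, 1 C=O (running total 1).
CO: ketone, 1 C=O (running total 2).
CH(NHCOCH3): amide, 1 C=O (running total 3).
CH(NHCOCH3): amide, 1 C=O (running total 4).
CH(COCH3): ketone, 1 C=O (running total 5).
CH(COCH3): ketone, 1 C=O (running total 6).
CH(CONH2): amide, 1 C=O (running total 7).
CH(COOCH3): ester, 1 C=O (running total 8).
COOCH3: ester, 1 C=O (running total 9).

9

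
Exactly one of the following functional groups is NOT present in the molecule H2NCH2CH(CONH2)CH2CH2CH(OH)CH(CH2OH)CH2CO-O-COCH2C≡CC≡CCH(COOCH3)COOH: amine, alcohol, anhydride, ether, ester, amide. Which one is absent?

ester: present (CH(COOCH3) — pendant –COOCH3: carbonyl C bonded to C and –OCH3 → ester).
anhydride: present (CH2CO-O-COCH2 — two acyl groups sharing one oxygen, –C(=O)–O–C(=O)– → anhydride).
alcohol: present (CH(OH) — –OH on an sp³ carbon → alcohol (secondary)).
amine: present (H2NCH2 — –NH2 on an sp³ carbon with no adjacent C=O → amine).
amide: present (CH(CONH2) — pendant –CONH2: carbonyl C bonded to C and N → amide).
ether: absent. In CH(COOCH3), the C–O–C oxygen is adjacent to a C=O, so it belongs to an ester, not an ether.

ether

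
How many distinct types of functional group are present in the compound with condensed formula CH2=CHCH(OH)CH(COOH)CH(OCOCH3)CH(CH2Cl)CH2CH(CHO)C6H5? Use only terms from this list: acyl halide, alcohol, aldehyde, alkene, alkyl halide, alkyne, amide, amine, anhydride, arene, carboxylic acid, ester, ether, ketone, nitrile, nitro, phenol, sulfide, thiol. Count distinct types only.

Taking each segment in turn:
  CH2=CH: C=C double bond → alkene.
  CH(OH): –OH on an sp³ carbon → alcohol (secondary).
  CH(COOH): pendant –COOH: carbonyl C bonded to C and –OH → carboxylic acid.
  CH(OCOCH3): pendant –OC(=O)CH3: an acyloxy group → ester.
  CH(CH2Cl): pendant –CH2X: halogen on sp³ carbon → alkyl halide.
  CH(CHO): pendant –CHO: carbonyl C bonded to C and H → aldehyde.
  C6H5: –C6H5 phenyl ring → arene.
Distinct types present: alcohol, aldehyde, alkene, alkyl halide, arene, carboxylic acid, ester.

7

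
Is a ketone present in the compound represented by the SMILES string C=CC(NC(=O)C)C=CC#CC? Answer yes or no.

C=C double bond → alkene.
pendant –NHC(=O)CH3: N bonded to a carbonyl → amide (not amine).
C=C double bond → alkene.
C≡C triple bond → alkyne.
In CH(NHCOCH3), the C=O is bonded to nitrogen, which defines an amide, not a ketone.
The groups actually present are: alkene, alkyne, amide.

no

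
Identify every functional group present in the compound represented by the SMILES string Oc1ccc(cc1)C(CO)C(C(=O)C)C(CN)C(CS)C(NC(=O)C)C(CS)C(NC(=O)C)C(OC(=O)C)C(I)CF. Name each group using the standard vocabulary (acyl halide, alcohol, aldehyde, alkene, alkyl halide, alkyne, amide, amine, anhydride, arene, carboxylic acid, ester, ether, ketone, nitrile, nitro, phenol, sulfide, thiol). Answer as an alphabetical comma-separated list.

Taking each segment in turn:
  HOC6H4: –OH attached directly to an aromatic ring → phenol (not alcohol); the ring itself is an arene.
  CH(CH2OH): pendant –CH2OH on an sp³ backbone C → alcohol.
  CH(COCH3): pendant –COCH3: carbonyl C bonded to two carbons → ketone.
  CH(CH2NH2): pendant –CH2NH2: N on sp³ C, no adjacent C=O → amine.
  CH(CH2SH): pendant –CH2SH → thiol.
  CH(NHCOCH3): pendant –NHC(=O)CH3: N bonded to a carbonyl → amide (not amine).
  CH(CH2SH): pendant –CH2SH → thiol.
  CH(NHCOCH3): pendant –NHC(=O)CH3: N bonded to a carbonyl → amide (not amine).
  CH(OCOCH3): pendant –OC(=O)CH3: an acyloxy group → ester.
  CH(I): halogen on an sp³ carbon → alkyl halide.
  CH2F: halogen on an sp³ carbon → alkyl halide.

alcohol, alkyl halide, amide, amine, arene, ester, ketone, phenol, thiol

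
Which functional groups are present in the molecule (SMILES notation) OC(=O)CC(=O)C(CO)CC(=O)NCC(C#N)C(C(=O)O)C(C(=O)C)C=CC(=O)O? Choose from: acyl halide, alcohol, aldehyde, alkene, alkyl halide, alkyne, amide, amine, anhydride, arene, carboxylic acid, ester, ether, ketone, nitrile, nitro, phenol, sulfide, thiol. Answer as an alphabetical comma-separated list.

alcohol, alkene, amide, carboxylic acid, ketone, nitrile

Taking each segment in turn:
  HOOC: –COOH: carbonyl C bonded to –OH and C → carboxylic acid (the –OH is not a separate alcohol).
  CO: –C(=O)– with carbon on both sides → ketone.
  CH(CH2OH): pendant –CH2OH on an sp³ backbone C → alcohol.
  CH2CONHCH2: –C(=O)–N– linkage → amide (the N is not an amine).
  CH(CN): pendant –C≡N: nitrile.
  CH(COOH): pendant –COOH: carbonyl C bonded to C and –OH → carboxylic acid.
  CH(COCH3): pendant –COCH3: carbonyl C bonded to two carbons → ketone.
  CH=CH: C=C double bond → alkene.
  COOH: –COOH: carbonyl C bonded to –OH and C → carboxylic acid (the –OH is not a separate alcohol).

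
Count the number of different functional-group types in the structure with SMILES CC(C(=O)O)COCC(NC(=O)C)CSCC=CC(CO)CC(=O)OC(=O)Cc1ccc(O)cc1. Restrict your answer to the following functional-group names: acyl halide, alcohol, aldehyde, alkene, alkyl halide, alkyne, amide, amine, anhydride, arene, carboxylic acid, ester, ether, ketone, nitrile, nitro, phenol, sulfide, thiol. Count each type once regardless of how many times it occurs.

Taking each segment in turn:
  CH(COOH): pendant –COOH: carbonyl C bonded to C and –OH → carboxylic acid.
  CH2OCH2: C–O–C with sp³ carbons on both sides and no adjacent C=O → ether.
  CH(NHCOCH3): pendant –NHC(=O)CH3: N bonded to a carbonyl → amide (not amine).
  CH2SCH2: C–S–C linkage → sulfide (thioether).
  CH=CH: C=C double bond → alkene.
  CH(CH2OH): pendant –CH2OH on an sp³ backbone C → alcohol.
  CH2CO-O-COCH2: two acyl groups sharing one oxygen, –C(=O)–O–C(=O)– → anhydride.
  C6H4OH: –OH attached directly to an aromatic ring → phenol (not alcohol); the ring itself is an arene.
Distinct types present: alcohol, alkene, amide, anhydride, arene, carboxylic acid, ether, phenol, sulfide.

9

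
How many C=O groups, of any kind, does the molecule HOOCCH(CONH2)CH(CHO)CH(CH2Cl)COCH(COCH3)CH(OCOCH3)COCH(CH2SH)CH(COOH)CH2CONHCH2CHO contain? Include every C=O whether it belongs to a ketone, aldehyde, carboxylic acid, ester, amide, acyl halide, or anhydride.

HOOC: carboxylic acid, 1 C=O (running total 1).
CH(CONH2): amide, 1 C=O (running total 2).
CH(CHO): aldehyde, 1 C=O (running total 3).
CO: ketone, 1 C=O (running total 4).
CH(COCH3): ketone, 1 C=O (running total 5).
CH(OCOCH3): ester, 1 C=O (running total 6).
CO: ketone, 1 C=O (running total 7).
CH(COOH): carboxylic acid, 1 C=O (running total 8).
CH2CONHCH2: amide, 1 C=O (running total 9).
CHO: aldehyde, 1 C=O (running total 10).

10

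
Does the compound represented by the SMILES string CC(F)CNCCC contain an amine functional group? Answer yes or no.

halogen on an sp³ carbon → alkyl halide.
C–N–C with sp³ carbons and no adjacent C=O → amine (secondary).
The CH2NHCH2 segment supplies the amine: C–N–C with sp³ carbons and no adjacent C=O → amine (secondary).

yes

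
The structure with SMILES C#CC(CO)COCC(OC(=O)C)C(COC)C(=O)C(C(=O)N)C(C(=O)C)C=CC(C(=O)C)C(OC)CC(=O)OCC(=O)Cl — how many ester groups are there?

2

C≡C triple bond → alkyne.
pendant –CH2OH on an sp³ backbone C → alcohol.
C–O–C with sp³ carbons on both sides and no adjacent C=O → ether.
pendant –OC(=O)CH3: an acyloxy group → ester.
pendant –CH2OCH3: C–O–C linkage → ether.
–C(=O)– with carbon on both sides → ketone.
pendant –CONH2: carbonyl C bonded to C and N → amide.
pendant –COCH3: carbonyl C bonded to two carbons → ketone.
C=C double bond → alkene.
pendant –COCH3: carbonyl C bonded to two carbons → ketone.
pendant –OCH3: C–O–C with sp³ C, no adjacent C=O → ether.
–C(=O)–O–C with C on the carbonyl side → ester.
–C(=O)Cl: carbonyl C bonded to C and to a halogen → acyl halide (not alkyl halide).
Ester appears at: CH(OCOCH3), CH2COOCH2 → 2.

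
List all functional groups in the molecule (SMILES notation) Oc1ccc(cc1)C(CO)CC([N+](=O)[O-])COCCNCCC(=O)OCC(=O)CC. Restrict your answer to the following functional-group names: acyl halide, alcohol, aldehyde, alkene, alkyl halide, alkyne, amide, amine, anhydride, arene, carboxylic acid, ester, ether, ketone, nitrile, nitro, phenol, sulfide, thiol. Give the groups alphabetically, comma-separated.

alcohol, amine, arene, ester, ether, ketone, nitro, phenol

–OH attached directly to an aromatic ring → phenol (not alcohol); the ring itself is an arene.
pendant –CH2OH on an sp³ backbone C → alcohol.
–NO2 on an sp³ carbon → nitro (the N=O is not a carbonyl).
C–O–C with sp³ carbons on both sides and no adjacent C=O → ether.
C–N–C with sp³ carbons and no adjacent C=O → amine (secondary).
–C(=O)–O–C with C on the carbonyl side → ester.
–C(=O)– with carbon on both sides → ketone.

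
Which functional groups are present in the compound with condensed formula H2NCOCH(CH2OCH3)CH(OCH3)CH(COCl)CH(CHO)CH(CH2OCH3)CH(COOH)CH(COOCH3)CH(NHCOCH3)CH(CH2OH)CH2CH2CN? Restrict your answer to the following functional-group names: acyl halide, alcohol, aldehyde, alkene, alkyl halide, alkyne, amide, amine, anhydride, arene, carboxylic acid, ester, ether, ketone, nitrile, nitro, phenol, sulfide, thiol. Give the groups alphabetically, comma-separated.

Working along the chain:
  H2NCO: –C(=O)NH2: carbonyl C bonded to C and to N → amide (the N is not a separate amine).
  CH(CH2OCH3): pendant –CH2OCH3: C–O–C linkage → ether.
  CH(OCH3): pendant –OCH3: C–O–C with sp³ C, no adjacent C=O → ether.
  CH(COCl): pendant –C(=O)X: carbonyl C bonded to C and halogen → acyl halide.
  CH(CHO): pendant –CHO: carbonyl C bonded to C and H → aldehyde.
  CH(CH2OCH3): pendant –CH2OCH3: C–O–C linkage → ether.
  CH(COOH): pendant –COOH: carbonyl C bonded to C and –OH → carboxylic acid.
  CH(COOCH3): pendant –COOCH3: carbonyl C bonded to C and –OCH3 → ester.
  CH(NHCOCH3): pendant –NHC(=O)CH3: N bonded to a carbonyl → amide (not amine).
  CH(CH2OH): pendant –CH2OH on an sp³ backbone C → alcohol.
  CN: –C≡N: carbon triple-bonded to nitrogen → nitrile.

acyl halide, alcohol, aldehyde, amide, carboxylic acid, ester, ether, nitrile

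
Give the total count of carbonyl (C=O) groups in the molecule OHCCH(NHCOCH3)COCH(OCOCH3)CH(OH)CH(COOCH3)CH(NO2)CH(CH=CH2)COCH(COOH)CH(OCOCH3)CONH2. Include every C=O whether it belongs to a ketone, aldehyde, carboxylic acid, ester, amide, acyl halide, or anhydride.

9

OHC: aldehyde, 1 C=O (running total 1).
CH(NHCOCH3): amide, 1 C=O (running total 2).
CO: ketone, 1 C=O (running total 3).
CH(OCOCH3): ester, 1 C=O (running total 4).
CH(COOCH3): ester, 1 C=O (running total 5).
CO: ketone, 1 C=O (running total 6).
CH(COOH): carboxylic acid, 1 C=O (running total 7).
CH(OCOCH3): ester, 1 C=O (running total 8).
CONH2: amide, 1 C=O (running total 9).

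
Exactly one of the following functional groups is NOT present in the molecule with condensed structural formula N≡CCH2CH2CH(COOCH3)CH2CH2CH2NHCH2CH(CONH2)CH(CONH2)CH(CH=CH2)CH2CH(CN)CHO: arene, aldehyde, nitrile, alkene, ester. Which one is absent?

aldehyde: present (CHO — terminal –CHO: carbonyl C bonded to H and C → aldehyde).
nitrile: present (N≡C — N≡C–: carbon triple-bonded to nitrogen → nitrile).
alkene: present (CH(CH=CH2) — pendant –CH=CH2: C=C double bond → alkene).
ester: present (CH(COOCH3) — pendant –COOCH3: carbonyl C bonded to C and –OCH3 → ester).
arene: no segment matches this pattern.

arene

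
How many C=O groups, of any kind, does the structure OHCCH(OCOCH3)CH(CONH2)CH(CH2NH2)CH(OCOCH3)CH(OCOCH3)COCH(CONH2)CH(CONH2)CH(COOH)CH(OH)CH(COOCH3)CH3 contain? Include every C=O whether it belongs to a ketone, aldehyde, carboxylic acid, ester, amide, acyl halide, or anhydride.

10

OHC: aldehyde, 1 C=O (running total 1).
CH(OCOCH3): ester, 1 C=O (running total 2).
CH(CONH2): amide, 1 C=O (running total 3).
CH(OCOCH3): ester, 1 C=O (running total 4).
CH(OCOCH3): ester, 1 C=O (running total 5).
CO: ketone, 1 C=O (running total 6).
CH(CONH2): amide, 1 C=O (running total 7).
CH(CONH2): amide, 1 C=O (running total 8).
CH(COOH): carboxylic acid, 1 C=O (running total 9).
CH(COOCH3): ester, 1 C=O (running total 10).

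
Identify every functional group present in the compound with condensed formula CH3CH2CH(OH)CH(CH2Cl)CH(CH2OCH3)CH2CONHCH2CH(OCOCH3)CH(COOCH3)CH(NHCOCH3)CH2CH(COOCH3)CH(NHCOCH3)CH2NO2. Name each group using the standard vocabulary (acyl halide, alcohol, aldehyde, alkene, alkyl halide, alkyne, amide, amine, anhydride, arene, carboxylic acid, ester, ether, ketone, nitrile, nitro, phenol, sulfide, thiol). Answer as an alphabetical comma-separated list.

alcohol, alkyl halide, amide, ester, ether, nitro

–OH on an sp³ carbon → alcohol (secondary).
pendant –CH2X: halogen on sp³ carbon → alkyl halide.
pendant –CH2OCH3: C–O–C linkage → ether.
–C(=O)–N– linkage → amide (the N is not an amine).
pendant –OC(=O)CH3: an acyloxy group → ester.
pendant –COOCH3: carbonyl C bonded to C and –OCH3 → ester.
pendant –NHC(=O)CH3: N bonded to a carbonyl → amide (not amine).
pendant –COOCH3: carbonyl C bonded to C and –OCH3 → ester.
pendant –NHC(=O)CH3: N bonded to a carbonyl → amide (not amine).
–NO2 on carbon → nitro group.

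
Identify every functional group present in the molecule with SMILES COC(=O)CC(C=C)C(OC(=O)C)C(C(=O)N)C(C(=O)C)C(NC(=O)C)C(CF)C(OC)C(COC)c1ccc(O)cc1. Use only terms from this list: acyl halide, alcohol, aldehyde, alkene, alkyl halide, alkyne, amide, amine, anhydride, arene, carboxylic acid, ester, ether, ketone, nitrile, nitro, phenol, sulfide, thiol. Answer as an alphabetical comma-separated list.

Working along the chain:
  CH3OOC: CH3O–C(=O)–: carbonyl C bonded to C and to –OCH3 → ester (not ketone + ether).
  CH(CH=CH2): pendant –CH=CH2: C=C double bond → alkene.
  CH(OCOCH3): pendant –OC(=O)CH3: an acyloxy group → ester.
  CH(CONH2): pendant –CONH2: carbonyl C bonded to C and N → amide.
  CH(COCH3): pendant –COCH3: carbonyl C bonded to two carbons → ketone.
  CH(NHCOCH3): pendant –NHC(=O)CH3: N bonded to a carbonyl → amide (not amine).
  CH(CH2F): pendant –CH2X: halogen on sp³ carbon → alkyl halide.
  CH(OCH3): pendant –OCH3: C–O–C with sp³ C, no adjacent C=O → ether.
  CH(CH2OCH3): pendant –CH2OCH3: C–O–C linkage → ether.
  C6H4OH: –OH attached directly to an aromatic ring → phenol (not alcohol); the ring itself is an arene.

alkene, alkyl halide, amide, arene, ester, ether, ketone, phenol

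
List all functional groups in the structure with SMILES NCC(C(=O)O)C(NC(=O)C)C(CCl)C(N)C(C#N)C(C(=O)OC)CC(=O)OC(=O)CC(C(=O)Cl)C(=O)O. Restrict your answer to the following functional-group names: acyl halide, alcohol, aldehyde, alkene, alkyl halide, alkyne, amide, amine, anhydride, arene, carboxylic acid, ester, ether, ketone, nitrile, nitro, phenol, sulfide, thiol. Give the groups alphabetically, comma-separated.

Working along the chain:
  H2NCH2: –NH2 on an sp³ carbon with no adjacent C=O → amine.
  CH(COOH): pendant –COOH: carbonyl C bonded to C and –OH → carboxylic acid.
  CH(NHCOCH3): pendant –NHC(=O)CH3: N bonded to a carbonyl → amide (not amine).
  CH(CH2Cl): pendant –CH2X: halogen on sp³ carbon → alkyl halide.
  CH(NH2): –NH2 on an sp³ carbon with no adjacent C=O → amine.
  CH(CN): pendant –C≡N: nitrile.
  CH(COOCH3): pendant –COOCH3: carbonyl C bonded to C and –OCH3 → ester.
  CH2CO-O-COCH2: two acyl groups sharing one oxygen, –C(=O)–O–C(=O)– → anhydride.
  CH(COCl): pendant –C(=O)X: carbonyl C bonded to C and halogen → acyl halide.
  COOH: –COOH: carbonyl C bonded to –OH and C → carboxylic acid (the –OH is not a separate alcohol).

acyl halide, alkyl halide, amide, amine, anhydride, carboxylic acid, ester, nitrile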